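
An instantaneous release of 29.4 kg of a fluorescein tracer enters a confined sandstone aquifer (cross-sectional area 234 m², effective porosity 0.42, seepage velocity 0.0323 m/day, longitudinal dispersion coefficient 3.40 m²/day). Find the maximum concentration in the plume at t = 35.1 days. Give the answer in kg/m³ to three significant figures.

0.00772 kg/m³

The peak of an instantaneous 1D plume sits at x = vt; there the Gaussian factor is 1 and C_max = M/(n_e·A·√(4πDt)), where n_e·A is the pore area the mass is dissolved in.
√(4πDt) = √(4π × 3.40 × 35.1) = 38.73 m, so C_max = 29.4/(0.42 × 234 × 38.73) = 0.00772 kg/m³.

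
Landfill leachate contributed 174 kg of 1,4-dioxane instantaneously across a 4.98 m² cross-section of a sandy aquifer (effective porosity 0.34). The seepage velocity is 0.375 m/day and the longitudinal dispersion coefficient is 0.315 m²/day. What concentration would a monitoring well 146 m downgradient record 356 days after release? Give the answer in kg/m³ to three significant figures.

For an instantaneous plane source, C(x,t) = M/(n_e·A·√(4πDt)) · exp(−(x−vt)²/(4Dt)), with n_e·A the pore (flow) area.
Plume center vt = 0.375 × 356 = 133.5 m, so the well at 146 m is 12.5 m downgradient of the peak.
√(4πDt) = 37.54 m, giving peak height M/(n_e·A·√(4πDt)) = 174/(0.34 × 4.98 × 37.54) = 2.737 kg/m³.
(x−vt)²/(4Dt) = (12.5)²/(4 × 0.315 × 356) = 0.3483; exp(−0.3483) = 0.7059.
C = 2.737 × 0.7059 = 1.93 kg/m³.

1.93 kg/m³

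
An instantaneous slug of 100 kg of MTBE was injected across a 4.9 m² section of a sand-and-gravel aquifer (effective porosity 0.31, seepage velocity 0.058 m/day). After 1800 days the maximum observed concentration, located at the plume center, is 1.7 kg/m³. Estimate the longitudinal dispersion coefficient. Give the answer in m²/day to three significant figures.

At the plume center C_max = M/(n_e·A·√(4πDt)), so D = M²/(4πt·(n_e·A·C_max)²).
n_e·A·C_max = 0.31 × 4.9 × 1.7 = 2.582 kg/m.
D = 100²/(4π × 1800 × 2.582²) = 0.0663 m²/day.

0.0663 m²/day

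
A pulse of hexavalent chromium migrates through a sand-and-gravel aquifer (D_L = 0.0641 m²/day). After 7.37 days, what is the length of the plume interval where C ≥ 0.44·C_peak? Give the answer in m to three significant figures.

2.49 m

The plume is Gaussian with σ = √(2Dt) = √(2 × 0.0641 × 7.37) = 0.9720 m.
C/C_peak = exp(−Δx²/(2σ²)) = 0.44 ⇒ Δx = σ·√(−2 ln 0.44) = 0.9720 × 1.281 = 1.245 m.
Width = 2Δx = 2.49 m.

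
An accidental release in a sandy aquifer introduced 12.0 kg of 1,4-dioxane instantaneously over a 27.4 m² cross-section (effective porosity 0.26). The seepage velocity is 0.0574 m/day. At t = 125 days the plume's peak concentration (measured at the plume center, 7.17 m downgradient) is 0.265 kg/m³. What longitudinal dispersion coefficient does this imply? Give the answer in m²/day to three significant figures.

0.0257 m²/day

At the plume center C_max = M/(n_e·A·√(4πDt)), so D = M²/(4πt·(n_e·A·C_max)²).
n_e·A·C_max = 0.26 × 27.4 × 0.265 = 1.888 kg/m.
D = 12.0²/(4π × 125 × 1.888²) = 0.0257 m²/day.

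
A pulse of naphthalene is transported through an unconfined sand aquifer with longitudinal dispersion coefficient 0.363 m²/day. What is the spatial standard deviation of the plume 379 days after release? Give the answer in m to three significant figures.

Dispersive spreading gives a Gaussian with σ² = 2Dt; advection only shifts the center.
σ = √(2 × 0.363 × 379) = 16.6 m.

16.6 m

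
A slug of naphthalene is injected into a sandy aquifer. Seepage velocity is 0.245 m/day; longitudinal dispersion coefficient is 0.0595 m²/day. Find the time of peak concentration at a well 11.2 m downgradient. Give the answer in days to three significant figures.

For the 1D instantaneous-source solution, setting ∂C/∂t = 0 at fixed x gives v²t² + 2Dt − x² = 0, so t = (√(D² + v²x²) − D)/v².
√(D² + v²x²) = √(0.0595² + 0.245² × 11.2²) = 2.745; v² = 0.060025.
t = (2.745 − 0.0595)/0.060025 = 44.7 days (vs. the pure-advection estimate x/v = 45.7 d).

44.7 days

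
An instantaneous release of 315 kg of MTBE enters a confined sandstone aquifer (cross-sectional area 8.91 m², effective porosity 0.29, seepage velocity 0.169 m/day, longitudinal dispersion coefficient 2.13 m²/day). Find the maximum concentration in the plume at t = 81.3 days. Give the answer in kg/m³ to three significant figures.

The peak of an instantaneous 1D plume sits at x = vt; there the Gaussian factor is 1 and C_max = M/(n_e·A·√(4πDt)), where n_e·A is the pore area the mass is dissolved in.
√(4πDt) = √(4π × 2.13 × 81.3) = 46.65 m, so C_max = 315/(0.29 × 8.91 × 46.65) = 2.61 kg/m³.

2.61 kg/m³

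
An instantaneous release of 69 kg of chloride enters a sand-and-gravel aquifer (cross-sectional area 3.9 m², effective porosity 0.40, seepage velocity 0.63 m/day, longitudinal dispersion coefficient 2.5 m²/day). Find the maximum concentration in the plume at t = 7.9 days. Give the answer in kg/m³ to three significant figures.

The peak of an instantaneous 1D plume sits at x = vt; there the Gaussian factor is 1 and C_max = M/(n_e·A·√(4πDt)), where n_e·A is the pore area the mass is dissolved in.
√(4πDt) = √(4π × 2.5 × 7.9) = 15.75 m, so C_max = 69/(0.40 × 3.9 × 15.75) = 2.81 kg/m³.

2.81 kg/m³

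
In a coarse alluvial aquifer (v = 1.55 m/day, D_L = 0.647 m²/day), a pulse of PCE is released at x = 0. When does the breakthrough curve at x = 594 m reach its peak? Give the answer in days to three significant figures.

383 days

For the 1D instantaneous-source solution, setting ∂C/∂t = 0 at fixed x gives v²t² + 2Dt − x² = 0, so t = (√(D² + v²x²) − D)/v².
√(D² + v²x²) = √(0.647² + 1.55² × 594²) = 920.7; v² = 2.4025.
t = (920.7 − 0.647)/2.4025 = 383 days (vs. the pure-advection estimate x/v = 383 d).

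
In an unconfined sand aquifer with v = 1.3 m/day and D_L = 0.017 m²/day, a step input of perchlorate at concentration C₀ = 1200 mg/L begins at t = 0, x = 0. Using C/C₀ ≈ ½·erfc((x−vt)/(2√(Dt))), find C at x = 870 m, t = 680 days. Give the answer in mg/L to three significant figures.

1200 mg/L

For a continuous step input, C/C₀ ≈ ½·erfc((x−vt)/(2√(Dt))).
vt = 1.3 × 680 = 884 m and 2√(Dt) = 2√(0.017 × 680) = 6.800 m.
Argument (x−vt)/(2√(Dt)) = (870 − 884)/6.800 = -2.059; ½·erfc(-2.059) = 0.9982.
C = 1200 × 0.9982 = 1200 mg/L.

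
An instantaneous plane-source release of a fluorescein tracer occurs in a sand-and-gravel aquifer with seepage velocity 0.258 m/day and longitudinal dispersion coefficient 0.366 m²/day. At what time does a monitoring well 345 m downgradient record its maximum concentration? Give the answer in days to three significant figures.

1330 days

For the 1D instantaneous-source solution, setting ∂C/∂t = 0 at fixed x gives v²t² + 2Dt − x² = 0, so t = (√(D² + v²x²) − D)/v².
√(D² + v²x²) = √(0.366² + 0.258² × 345²) = 89.01; v² = 0.066564.
t = (89.01 − 0.366)/0.066564 = 1330 days (vs. the pure-advection estimate x/v = 1340 d).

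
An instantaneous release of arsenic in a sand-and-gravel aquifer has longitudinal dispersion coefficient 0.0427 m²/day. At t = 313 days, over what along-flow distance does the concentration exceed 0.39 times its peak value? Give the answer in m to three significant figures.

14.2 m

The plume is Gaussian with σ = √(2Dt) = √(2 × 0.0427 × 313) = 5.170 m.
C/C_peak = exp(−Δx²/(2σ²)) = 0.39 ⇒ Δx = σ·√(−2 ln 0.39) = 5.170 × 1.372 = 7.093 m.
Width = 2Δx = 14.2 m.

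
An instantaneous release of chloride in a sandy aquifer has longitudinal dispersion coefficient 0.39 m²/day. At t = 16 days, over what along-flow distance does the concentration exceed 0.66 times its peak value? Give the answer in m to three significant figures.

6.44 m

The plume is Gaussian with σ = √(2Dt) = √(2 × 0.39 × 16) = 3.533 m.
C/C_peak = exp(−Δx²/(2σ²)) = 0.66 ⇒ Δx = σ·√(−2 ln 0.66) = 3.533 × 0.9116 = 3.221 m.
Width = 2Δx = 6.44 m.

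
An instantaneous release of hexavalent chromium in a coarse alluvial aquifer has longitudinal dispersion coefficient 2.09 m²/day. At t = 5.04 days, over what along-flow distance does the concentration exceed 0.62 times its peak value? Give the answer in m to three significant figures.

The plume is Gaussian with σ = √(2Dt) = √(2 × 2.09 × 5.04) = 4.590 m.
C/C_peak = exp(−Δx²/(2σ²)) = 0.62 ⇒ Δx = σ·√(−2 ln 0.62) = 4.590 × 0.9778 = 4.488 m.
Width = 2Δx = 8.98 m.

8.98 m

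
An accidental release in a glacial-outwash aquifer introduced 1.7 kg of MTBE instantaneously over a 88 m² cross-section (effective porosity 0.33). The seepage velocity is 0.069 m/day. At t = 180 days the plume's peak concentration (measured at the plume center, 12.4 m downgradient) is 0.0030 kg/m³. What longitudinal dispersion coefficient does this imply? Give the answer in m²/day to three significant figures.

0.168 m²/day

At the plume center C_max = M/(n_e·A·√(4πDt)), so D = M²/(4πt·(n_e·A·C_max)²).
n_e·A·C_max = 0.33 × 88 × 0.0030 = 0.08712 kg/m.
D = 1.7²/(4π × 180 × 0.08712²) = 0.168 m²/day.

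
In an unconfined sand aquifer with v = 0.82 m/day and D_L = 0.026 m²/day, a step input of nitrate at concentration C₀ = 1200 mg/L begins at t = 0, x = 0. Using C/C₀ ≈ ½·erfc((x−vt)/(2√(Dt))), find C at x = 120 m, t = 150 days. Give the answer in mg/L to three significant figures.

For a continuous step input, C/C₀ ≈ ½·erfc((x−vt)/(2√(Dt))).
vt = 0.82 × 150 = 123 m and 2√(Dt) = 2√(0.026 × 150) = 3.950 m.
Argument (x−vt)/(2√(Dt)) = (120 − 123)/3.950 = -0.7595; ½·erfc(-0.7595) = 0.8586.
C = 1200 × 0.8586 = 1030 mg/L.

1030 mg/L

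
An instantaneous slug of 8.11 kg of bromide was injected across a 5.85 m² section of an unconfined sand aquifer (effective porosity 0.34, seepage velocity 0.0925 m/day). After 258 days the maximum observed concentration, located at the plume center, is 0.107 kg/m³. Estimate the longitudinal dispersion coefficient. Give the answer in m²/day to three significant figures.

At the plume center C_max = M/(n_e·A·√(4πDt)), so D = M²/(4πt·(n_e·A·C_max)²).
n_e·A·C_max = 0.34 × 5.85 × 0.107 = 0.2128 kg/m.
D = 8.11²/(4π × 258 × 0.2128²) = 0.448 m²/day.

0.448 m²/day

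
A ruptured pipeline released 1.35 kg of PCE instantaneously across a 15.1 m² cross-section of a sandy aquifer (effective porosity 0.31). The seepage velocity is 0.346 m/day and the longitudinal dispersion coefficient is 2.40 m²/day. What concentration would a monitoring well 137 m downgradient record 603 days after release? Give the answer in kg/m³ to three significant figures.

0.000881 kg/m³

For an instantaneous plane source, C(x,t) = M/(n_e·A·√(4πDt)) · exp(−(x−vt)²/(4Dt)), with n_e·A the pore (flow) area.
Plume center vt = 0.346 × 603 = 208.638 m, so the well at 137 m is 71.638 m upgradient of the peak.
√(4πDt) = 134.9 m, giving peak height M/(n_e·A·√(4πDt)) = 1.35/(0.31 × 15.1 × 134.9) = 0.002138 kg/m³.
(x−vt)²/(4Dt) = (-71.638)²/(4 × 2.40 × 603) = 0.8865; exp(−0.8865) = 0.4121.
C = 0.002138 × 0.4121 = 0.000881 kg/m³.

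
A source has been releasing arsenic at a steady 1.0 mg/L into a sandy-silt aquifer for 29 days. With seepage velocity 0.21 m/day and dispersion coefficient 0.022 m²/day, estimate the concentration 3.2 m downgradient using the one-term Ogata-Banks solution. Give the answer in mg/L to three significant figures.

0.995 mg/L

For a continuous step input, C/C₀ ≈ ½·erfc((x−vt)/(2√(Dt))).
vt = 0.21 × 29 = 6.09 m and 2√(Dt) = 2√(0.022 × 29) = 1.597 m.
Argument (x−vt)/(2√(Dt)) = (3.2 − 6.09)/1.597 = -1.810; ½·erfc(-1.810) = 0.9948.
C = 1.0 × 0.9948 = 0.995 mg/L.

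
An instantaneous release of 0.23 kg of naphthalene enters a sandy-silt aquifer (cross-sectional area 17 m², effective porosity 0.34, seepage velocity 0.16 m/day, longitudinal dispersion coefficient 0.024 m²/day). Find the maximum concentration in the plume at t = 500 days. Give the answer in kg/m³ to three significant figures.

0.00324 kg/m³

The peak of an instantaneous 1D plume sits at x = vt; there the Gaussian factor is 1 and C_max = M/(n_e·A·√(4πDt)), where n_e·A is the pore area the mass is dissolved in.
√(4πDt) = √(4π × 0.024 × 500) = 12.28 m, so C_max = 0.23/(0.34 × 17 × 12.28) = 0.00324 kg/m³.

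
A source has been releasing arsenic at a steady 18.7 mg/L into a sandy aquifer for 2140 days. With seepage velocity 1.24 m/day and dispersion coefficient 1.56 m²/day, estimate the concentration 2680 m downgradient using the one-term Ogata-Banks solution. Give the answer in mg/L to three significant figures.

For a continuous step input, C/C₀ ≈ ½·erfc((x−vt)/(2√(Dt))).
vt = 1.24 × 2140 = 2653.6 m and 2√(Dt) = 2√(1.56 × 2140) = 115.6 m.
Argument (x−vt)/(2√(Dt)) = (2680 − 2653.6)/115.6 = 0.2284; ½·erfc(0.2284) = 0.3733.
C = 18.7 × 0.3733 = 6.98 mg/L.

6.98 mg/L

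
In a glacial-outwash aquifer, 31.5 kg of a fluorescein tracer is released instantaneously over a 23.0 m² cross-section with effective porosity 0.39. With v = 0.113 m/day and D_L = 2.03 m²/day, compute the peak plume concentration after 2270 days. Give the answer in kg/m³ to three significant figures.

The peak of an instantaneous 1D plume sits at x = vt; there the Gaussian factor is 1 and C_max = M/(n_e·A·√(4πDt)), where n_e·A is the pore area the mass is dissolved in.
√(4πDt) = √(4π × 2.03 × 2270) = 240.6 m, so C_max = 31.5/(0.39 × 23.0 × 240.6) = 0.0146 kg/m³.

0.0146 kg/m³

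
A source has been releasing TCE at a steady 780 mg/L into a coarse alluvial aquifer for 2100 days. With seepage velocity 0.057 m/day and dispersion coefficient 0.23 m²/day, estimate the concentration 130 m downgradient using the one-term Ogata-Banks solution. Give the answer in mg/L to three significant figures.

For a continuous step input, C/C₀ ≈ ½·erfc((x−vt)/(2√(Dt))).
vt = 0.057 × 2100 = 119.7 m and 2√(Dt) = 2√(0.23 × 2100) = 43.95 m.
Argument (x−vt)/(2√(Dt)) = (130 − 119.7)/43.95 = 0.2344; ½·erfc(0.2344) = 0.3701.
C = 780 × 0.3701 = 289 mg/L.

289 mg/L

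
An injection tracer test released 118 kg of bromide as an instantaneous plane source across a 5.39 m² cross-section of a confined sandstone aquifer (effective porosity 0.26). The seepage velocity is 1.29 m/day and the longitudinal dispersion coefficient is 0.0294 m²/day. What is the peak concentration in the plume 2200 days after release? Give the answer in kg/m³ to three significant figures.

The peak of an instantaneous 1D plume sits at x = vt; there the Gaussian factor is 1 and C_max = M/(n_e·A·√(4πDt)), where n_e·A is the pore area the mass is dissolved in.
√(4πDt) = √(4π × 0.0294 × 2200) = 28.51 m, so C_max = 118/(0.26 × 5.39 × 28.51) = 2.95 kg/m³.

2.95 kg/m³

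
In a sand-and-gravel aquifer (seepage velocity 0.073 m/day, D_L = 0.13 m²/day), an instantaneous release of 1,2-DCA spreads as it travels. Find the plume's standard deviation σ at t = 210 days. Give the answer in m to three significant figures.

7.39 m

Dispersive spreading gives a Gaussian with σ² = 2Dt; advection only shifts the center.
σ = √(2 × 0.13 × 210) = 7.39 m.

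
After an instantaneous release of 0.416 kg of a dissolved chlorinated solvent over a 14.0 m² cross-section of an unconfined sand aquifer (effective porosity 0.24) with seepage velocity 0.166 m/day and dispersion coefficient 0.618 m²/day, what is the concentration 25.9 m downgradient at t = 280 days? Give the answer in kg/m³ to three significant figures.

For an instantaneous plane source, C(x,t) = M/(n_e·A·√(4πDt)) · exp(−(x−vt)²/(4Dt)), with n_e·A the pore (flow) area.
Plume center vt = 0.166 × 280 = 46.48 m, so the well at 25.9 m is 20.58 m upgradient of the peak.
√(4πDt) = 46.63 m, giving peak height M/(n_e·A·√(4πDt)) = 0.416/(0.24 × 14.0 × 46.63) = 0.002655 kg/m³.
(x−vt)²/(4Dt) = (-20.58)²/(4 × 0.618 × 280) = 0.6119; exp(−0.6119) = 0.5423.
C = 0.002655 × 0.5423 = 0.00144 kg/m³.

0.00144 kg/m³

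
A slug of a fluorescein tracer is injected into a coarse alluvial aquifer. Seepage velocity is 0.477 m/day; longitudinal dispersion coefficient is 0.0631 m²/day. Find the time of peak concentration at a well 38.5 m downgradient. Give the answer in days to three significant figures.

For the 1D instantaneous-source solution, setting ∂C/∂t = 0 at fixed x gives v²t² + 2Dt − x² = 0, so t = (√(D² + v²x²) − D)/v².
√(D² + v²x²) = √(0.0631² + 0.477² × 38.5²) = 18.36; v² = 0.227529.
t = (18.36 − 0.0631)/0.227529 = 80.4 days (vs. the pure-advection estimate x/v = 80.7 d).

80.4 days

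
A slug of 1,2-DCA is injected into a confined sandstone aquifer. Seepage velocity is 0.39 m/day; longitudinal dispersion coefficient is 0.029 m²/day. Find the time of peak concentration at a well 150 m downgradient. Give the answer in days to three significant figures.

For the 1D instantaneous-source solution, setting ∂C/∂t = 0 at fixed x gives v²t² + 2Dt − x² = 0, so t = (√(D² + v²x²) − D)/v².
√(D² + v²x²) = √(0.029² + 0.39² × 150²) = 58.50; v² = 0.1521.
t = (58.50 − 0.029)/0.1521 = 384 days (vs. the pure-advection estimate x/v = 385 d).

384 days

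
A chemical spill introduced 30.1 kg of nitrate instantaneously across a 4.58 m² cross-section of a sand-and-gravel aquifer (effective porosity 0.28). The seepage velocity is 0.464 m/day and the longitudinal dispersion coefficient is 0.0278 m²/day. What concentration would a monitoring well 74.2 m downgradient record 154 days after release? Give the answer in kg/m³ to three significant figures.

2.06 kg/m³

For an instantaneous plane source, C(x,t) = M/(n_e·A·√(4πDt)) · exp(−(x−vt)²/(4Dt)), with n_e·A the pore (flow) area.
Plume center vt = 0.464 × 154 = 71.456 m, so the well at 74.2 m is 2.744 m downgradient of the peak.
√(4πDt) = 7.335 m, giving peak height M/(n_e·A·√(4πDt)) = 30.1/(0.28 × 4.58 × 7.335) = 3.200 kg/m³.
(x−vt)²/(4Dt) = (2.744)²/(4 × 0.0278 × 154) = 0.4397; exp(−0.4397) = 0.6442.
C = 3.200 × 0.6442 = 2.06 kg/m³.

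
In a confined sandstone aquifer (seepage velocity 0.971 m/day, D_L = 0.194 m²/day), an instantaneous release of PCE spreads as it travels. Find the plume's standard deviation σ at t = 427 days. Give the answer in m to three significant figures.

Dispersive spreading gives a Gaussian with σ² = 2Dt; advection only shifts the center.
σ = √(2 × 0.194 × 427) = 12.9 m.

12.9 m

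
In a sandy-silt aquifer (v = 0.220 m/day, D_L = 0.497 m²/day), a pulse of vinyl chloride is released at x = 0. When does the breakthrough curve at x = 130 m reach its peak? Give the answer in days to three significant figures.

For the 1D instantaneous-source solution, setting ∂C/∂t = 0 at fixed x gives v²t² + 2Dt − x² = 0, so t = (√(D² + v²x²) − D)/v².
√(D² + v²x²) = √(0.497² + 0.220² × 130²) = 28.60; v² = 0.0484.
t = (28.60 − 0.497)/0.0484 = 581 days (vs. the pure-advection estimate x/v = 591 d).

581 days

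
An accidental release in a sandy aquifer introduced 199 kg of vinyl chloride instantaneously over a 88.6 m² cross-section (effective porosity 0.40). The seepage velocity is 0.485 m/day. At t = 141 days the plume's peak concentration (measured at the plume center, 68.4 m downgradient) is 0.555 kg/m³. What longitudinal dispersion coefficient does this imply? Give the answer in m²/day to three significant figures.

0.0578 m²/day

At the plume center C_max = M/(n_e·A·√(4πDt)), so D = M²/(4πt·(n_e·A·C_max)²).
n_e·A·C_max = 0.40 × 88.6 × 0.555 = 19.67 kg/m.
D = 199²/(4π × 141 × 19.67²) = 0.0578 m²/day.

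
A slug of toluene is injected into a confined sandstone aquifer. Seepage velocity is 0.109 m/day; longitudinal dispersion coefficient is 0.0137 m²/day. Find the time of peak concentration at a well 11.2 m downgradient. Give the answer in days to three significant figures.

For the 1D instantaneous-source solution, setting ∂C/∂t = 0 at fixed x gives v²t² + 2Dt − x² = 0, so t = (√(D² + v²x²) − D)/v².
√(D² + v²x²) = √(0.0137² + 0.109² × 11.2²) = 1.221; v² = 0.011881.
t = (1.221 − 0.0137)/0.011881 = 102 days (vs. the pure-advection estimate x/v = 103 d).

102 days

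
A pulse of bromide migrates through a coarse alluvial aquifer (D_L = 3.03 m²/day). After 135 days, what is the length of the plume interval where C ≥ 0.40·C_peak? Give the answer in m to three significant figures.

The plume is Gaussian with σ = √(2Dt) = √(2 × 3.03 × 135) = 28.60 m.
C/C_peak = exp(−Δx²/(2σ²)) = 0.40 ⇒ Δx = σ·√(−2 ln 0.40) = 28.60 × 1.354 = 38.72 m.
Width = 2Δx = 77.4 m.

77.4 m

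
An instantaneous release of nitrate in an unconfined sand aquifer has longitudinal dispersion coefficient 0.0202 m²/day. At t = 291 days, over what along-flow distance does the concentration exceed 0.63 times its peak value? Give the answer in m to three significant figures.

The plume is Gaussian with σ = √(2Dt) = √(2 × 0.0202 × 291) = 3.429 m.
C/C_peak = exp(−Δx²/(2σ²)) = 0.63 ⇒ Δx = σ·√(−2 ln 0.63) = 3.429 × 0.9613 = 3.296 m.
Width = 2Δx = 6.59 m.

6.59 m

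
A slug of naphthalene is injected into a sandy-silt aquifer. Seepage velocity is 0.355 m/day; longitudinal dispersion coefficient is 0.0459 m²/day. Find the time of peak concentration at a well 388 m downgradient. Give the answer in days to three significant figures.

1090 days

For the 1D instantaneous-source solution, setting ∂C/∂t = 0 at fixed x gives v²t² + 2Dt − x² = 0, so t = (√(D² + v²x²) − D)/v².
√(D² + v²x²) = √(0.0459² + 0.355² × 388²) = 137.7; v² = 0.126025.
t = (137.7 − 0.0459)/0.126025 = 1090 days (vs. the pure-advection estimate x/v = 1090 d).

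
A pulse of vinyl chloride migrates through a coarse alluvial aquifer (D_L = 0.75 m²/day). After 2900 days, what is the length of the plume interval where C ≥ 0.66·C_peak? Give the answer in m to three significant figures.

The plume is Gaussian with σ = √(2Dt) = √(2 × 0.75 × 2900) = 65.95 m.
C/C_peak = exp(−Δx²/(2σ²)) = 0.66 ⇒ Δx = σ·√(−2 ln 0.66) = 65.95 × 0.9116 = 60.12 m.
Width = 2Δx = 120 m.

120 m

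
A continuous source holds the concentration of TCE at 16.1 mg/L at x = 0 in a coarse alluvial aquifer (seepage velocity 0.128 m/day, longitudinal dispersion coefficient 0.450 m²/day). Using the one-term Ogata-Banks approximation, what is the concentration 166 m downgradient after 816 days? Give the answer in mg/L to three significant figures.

For a continuous step input, C/C₀ ≈ ½·erfc((x−vt)/(2√(Dt))).
vt = 0.128 × 816 = 104.448 m and 2√(Dt) = 2√(0.450 × 816) = 38.32 m.
Argument (x−vt)/(2√(Dt)) = (166 − 104.448)/38.32 = 1.606; ½·erfc(1.606) = 0.01157.
C = 16.1 × 0.01157 = 0.186 mg/L.

0.186 mg/L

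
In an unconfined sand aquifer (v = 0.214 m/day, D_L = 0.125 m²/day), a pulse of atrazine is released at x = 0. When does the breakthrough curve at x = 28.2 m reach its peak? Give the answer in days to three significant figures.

For the 1D instantaneous-source solution, setting ∂C/∂t = 0 at fixed x gives v²t² + 2Dt − x² = 0, so t = (√(D² + v²x²) − D)/v².
√(D² + v²x²) = √(0.125² + 0.214² × 28.2²) = 6.036; v² = 0.045796.
t = (6.036 − 0.125)/0.045796 = 129 days (vs. the pure-advection estimate x/v = 132 d).

129 days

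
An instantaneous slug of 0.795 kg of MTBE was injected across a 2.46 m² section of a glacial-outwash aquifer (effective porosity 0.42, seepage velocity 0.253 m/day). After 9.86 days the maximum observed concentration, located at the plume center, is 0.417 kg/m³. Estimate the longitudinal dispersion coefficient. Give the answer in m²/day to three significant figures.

At the plume center C_max = M/(n_e·A·√(4πDt)), so D = M²/(4πt·(n_e·A·C_max)²).
n_e·A·C_max = 0.42 × 2.46 × 0.417 = 0.4308 kg/m.
D = 0.795²/(4π × 9.86 × 0.4308²) = 0.0275 m²/day.

0.0275 m²/day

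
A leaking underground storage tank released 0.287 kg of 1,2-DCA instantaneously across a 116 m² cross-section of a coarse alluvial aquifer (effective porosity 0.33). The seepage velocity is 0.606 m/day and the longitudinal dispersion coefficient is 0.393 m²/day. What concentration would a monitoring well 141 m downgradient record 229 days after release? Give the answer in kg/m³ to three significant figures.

0.000220 kg/m³

For an instantaneous plane source, C(x,t) = M/(n_e·A·√(4πDt)) · exp(−(x−vt)²/(4Dt)), with n_e·A the pore (flow) area.
Plume center vt = 0.606 × 229 = 138.774 m, so the well at 141 m is 2.226 m downgradient of the peak.
√(4πDt) = 33.63 m, giving peak height M/(n_e·A·√(4πDt)) = 0.287/(0.33 × 116 × 33.63) = 0.0002229 kg/m³.
(x−vt)²/(4Dt) = (2.226)²/(4 × 0.393 × 229) = 0.01376; exp(−0.01376) = 0.9863.
C = 0.0002229 × 0.9863 = 0.000220 kg/m³.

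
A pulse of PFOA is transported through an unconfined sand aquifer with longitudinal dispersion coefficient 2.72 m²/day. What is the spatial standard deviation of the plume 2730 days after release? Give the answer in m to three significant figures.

122 m

Dispersive spreading gives a Gaussian with σ² = 2Dt; advection only shifts the center.
σ = √(2 × 2.72 × 2730) = 122 m.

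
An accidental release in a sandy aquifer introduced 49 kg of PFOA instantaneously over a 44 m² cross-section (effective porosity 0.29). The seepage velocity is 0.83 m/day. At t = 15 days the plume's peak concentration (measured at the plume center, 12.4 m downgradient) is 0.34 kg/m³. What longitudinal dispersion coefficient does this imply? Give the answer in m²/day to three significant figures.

At the plume center C_max = M/(n_e·A·√(4πDt)), so D = M²/(4πt·(n_e·A·C_max)²).
n_e·A·C_max = 0.29 × 44 × 0.34 = 4.338 kg/m.
D = 49²/(4π × 15 × 4.338²) = 0.677 m²/day.

0.677 m²/day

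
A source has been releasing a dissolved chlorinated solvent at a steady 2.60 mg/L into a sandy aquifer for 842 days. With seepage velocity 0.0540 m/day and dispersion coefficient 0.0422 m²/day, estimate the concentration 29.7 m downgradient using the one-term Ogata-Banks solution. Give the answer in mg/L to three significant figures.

For a continuous step input, C/C₀ ≈ ½·erfc((x−vt)/(2√(Dt))).
vt = 0.0540 × 842 = 45.468 m and 2√(Dt) = 2√(0.0422 × 842) = 11.92 m.
Argument (x−vt)/(2√(Dt)) = (29.7 − 45.468)/11.92 = -1.323; ½·erfc(-1.323) = 0.9693.
C = 2.60 × 0.9693 = 2.52 mg/L.

2.52 mg/L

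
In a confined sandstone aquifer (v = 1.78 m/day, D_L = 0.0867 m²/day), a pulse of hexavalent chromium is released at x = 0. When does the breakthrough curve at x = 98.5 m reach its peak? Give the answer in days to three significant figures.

55.3 days

For the 1D instantaneous-source solution, setting ∂C/∂t = 0 at fixed x gives v²t² + 2Dt − x² = 0, so t = (√(D² + v²x²) − D)/v².
√(D² + v²x²) = √(0.0867² + 1.78² × 98.5²) = 175.3; v² = 3.1684.
t = (175.3 − 0.0867)/3.1684 = 55.3 days (vs. the pure-advection estimate x/v = 55.3 d).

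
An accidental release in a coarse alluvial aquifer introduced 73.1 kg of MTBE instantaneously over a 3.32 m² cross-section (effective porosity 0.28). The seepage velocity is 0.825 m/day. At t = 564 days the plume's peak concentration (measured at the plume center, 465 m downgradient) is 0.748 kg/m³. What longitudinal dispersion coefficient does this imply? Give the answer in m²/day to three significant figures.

At the plume center C_max = M/(n_e·A·√(4πDt)), so D = M²/(4πt·(n_e·A·C_max)²).
n_e·A·C_max = 0.28 × 3.32 × 0.748 = 0.6953 kg/m.
D = 73.1²/(4π × 564 × 0.6953²) = 1.56 m²/day.

1.56 m²/day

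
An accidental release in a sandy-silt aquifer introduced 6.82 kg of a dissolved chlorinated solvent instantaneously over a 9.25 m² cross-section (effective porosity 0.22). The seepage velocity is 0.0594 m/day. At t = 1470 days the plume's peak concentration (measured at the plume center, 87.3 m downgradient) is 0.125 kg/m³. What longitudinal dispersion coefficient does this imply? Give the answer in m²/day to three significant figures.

At the plume center C_max = M/(n_e·A·√(4πDt)), so D = M²/(4πt·(n_e·A·C_max)²).
n_e·A·C_max = 0.22 × 9.25 × 0.125 = 0.2544 kg/m.
D = 6.82²/(4π × 1470 × 0.2544²) = 0.0389 m²/day.

0.0389 m²/day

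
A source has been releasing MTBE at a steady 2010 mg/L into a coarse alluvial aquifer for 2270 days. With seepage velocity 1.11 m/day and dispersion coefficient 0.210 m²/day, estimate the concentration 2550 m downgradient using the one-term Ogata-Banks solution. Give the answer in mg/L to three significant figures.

328 mg/L

For a continuous step input, C/C₀ ≈ ½·erfc((x−vt)/(2√(Dt))).
vt = 1.11 × 2270 = 2519.7 m and 2√(Dt) = 2√(0.210 × 2270) = 43.67 m.
Argument (x−vt)/(2√(Dt)) = (2550 − 2519.7)/43.67 = 0.6938; ½·erfc(0.6938) = 0.1633.
C = 2010 × 0.1633 = 328 mg/L.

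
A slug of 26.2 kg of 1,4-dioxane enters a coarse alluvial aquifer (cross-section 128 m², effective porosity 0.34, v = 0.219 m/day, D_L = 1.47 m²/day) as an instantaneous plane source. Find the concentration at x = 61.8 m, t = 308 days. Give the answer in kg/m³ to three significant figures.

For an instantaneous plane source, C(x,t) = M/(n_e·A·√(4πDt)) · exp(−(x−vt)²/(4Dt)), with n_e·A the pore (flow) area.
Plume center vt = 0.219 × 308 = 67.452 m, so the well at 61.8 m is 5.652 m upgradient of the peak.
√(4πDt) = 75.43 m, giving peak height M/(n_e·A·√(4πDt)) = 26.2/(0.34 × 128 × 75.43) = 0.007981 kg/m³.
(x−vt)²/(4Dt) = (-5.652)²/(4 × 1.47 × 308) = 0.01764; exp(−0.01764) = 0.9825.
C = 0.007981 × 0.9825 = 0.00784 kg/m³.

0.00784 kg/m³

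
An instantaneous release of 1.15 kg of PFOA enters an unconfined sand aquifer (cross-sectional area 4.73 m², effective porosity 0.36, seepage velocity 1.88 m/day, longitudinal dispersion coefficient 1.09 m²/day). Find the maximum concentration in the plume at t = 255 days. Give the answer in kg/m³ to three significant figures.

0.0114 kg/m³

The peak of an instantaneous 1D plume sits at x = vt; there the Gaussian factor is 1 and C_max = M/(n_e·A·√(4πDt)), where n_e·A is the pore area the mass is dissolved in.
√(4πDt) = √(4π × 1.09 × 255) = 59.10 m, so C_max = 1.15/(0.36 × 4.73 × 59.10) = 0.0114 kg/m³.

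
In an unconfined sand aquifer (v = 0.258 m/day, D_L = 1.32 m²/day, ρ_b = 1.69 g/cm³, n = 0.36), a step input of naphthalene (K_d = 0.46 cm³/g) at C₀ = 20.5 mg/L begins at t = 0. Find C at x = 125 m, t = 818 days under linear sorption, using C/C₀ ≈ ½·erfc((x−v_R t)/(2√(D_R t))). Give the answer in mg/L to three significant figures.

Retardation factor R = 1 + ρ_b·K_d/n = 1 + 1.69 × 0.46/0.36 = 3.159.
Sorption retards both mechanisms: v_R = v/R = 0.08167 m/day, D_R = D/R = 0.4179 m²/day.
v_R·t = 0.08167 × 818 = 66.80606 m; 2√(D_R t) = 36.98 m; argument = (125 − 66.80606)/36.98 = 1.574.
C = C₀ × ½·erfc(1.574) = 20.5 × 0.01301 = 0.267 mg/L.

0.267 mg/L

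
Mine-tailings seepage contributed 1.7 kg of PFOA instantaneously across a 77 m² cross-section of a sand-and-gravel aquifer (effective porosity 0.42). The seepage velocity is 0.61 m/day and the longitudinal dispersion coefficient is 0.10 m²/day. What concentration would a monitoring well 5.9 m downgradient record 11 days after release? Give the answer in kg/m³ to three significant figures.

0.0122 kg/m³

For an instantaneous plane source, C(x,t) = M/(n_e·A·√(4πDt)) · exp(−(x−vt)²/(4Dt)), with n_e·A the pore (flow) area.
Plume center vt = 0.61 × 11 = 6.71 m, so the well at 5.9 m is 0.81 m upgradient of the peak.
√(4πDt) = 3.718 m, giving peak height M/(n_e·A·√(4πDt)) = 1.7/(0.42 × 77 × 3.718) = 0.01414 kg/m³.
(x−vt)²/(4Dt) = (-0.81)²/(4 × 0.10 × 11) = 0.1491; exp(−0.1491) = 0.8615.
C = 0.01414 × 0.8615 = 0.0122 kg/m³.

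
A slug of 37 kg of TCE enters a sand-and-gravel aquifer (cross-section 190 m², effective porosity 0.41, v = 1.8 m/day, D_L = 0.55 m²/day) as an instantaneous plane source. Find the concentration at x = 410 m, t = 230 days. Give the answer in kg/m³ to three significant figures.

0.0115 kg/m³

For an instantaneous plane source, C(x,t) = M/(n_e·A·√(4πDt)) · exp(−(x−vt)²/(4Dt)), with n_e·A the pore (flow) area.
Plume center vt = 1.8 × 230 = 414 m, so the well at 410 m is 4 m upgradient of the peak.
√(4πDt) = 39.87 m, giving peak height M/(n_e·A·√(4πDt)) = 37/(0.41 × 190 × 39.87) = 0.01191 kg/m³.
(x−vt)²/(4Dt) = (-4)²/(4 × 0.55 × 230) = 0.03162; exp(−0.03162) = 0.9689.
C = 0.01191 × 0.9689 = 0.0115 kg/m³.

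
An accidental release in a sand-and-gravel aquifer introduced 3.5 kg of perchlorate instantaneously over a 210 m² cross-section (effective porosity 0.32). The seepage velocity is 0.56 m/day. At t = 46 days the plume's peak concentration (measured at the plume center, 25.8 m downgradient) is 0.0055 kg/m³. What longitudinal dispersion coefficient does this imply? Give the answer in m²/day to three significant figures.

At the plume center C_max = M/(n_e·A·√(4πDt)), so D = M²/(4πt·(n_e·A·C_max)²).
n_e·A·C_max = 0.32 × 210 × 0.0055 = 0.3696 kg/m.
D = 3.5²/(4π × 46 × 0.3696²) = 0.155 m²/day.

0.155 m²/day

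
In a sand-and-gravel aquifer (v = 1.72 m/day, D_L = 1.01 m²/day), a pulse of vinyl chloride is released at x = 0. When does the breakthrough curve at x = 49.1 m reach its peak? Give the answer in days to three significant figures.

For the 1D instantaneous-source solution, setting ∂C/∂t = 0 at fixed x gives v²t² + 2Dt − x² = 0, so t = (√(D² + v²x²) − D)/v².
√(D² + v²x²) = √(1.01² + 1.72² × 49.1²) = 84.46; v² = 2.9584.
t = (84.46 − 1.01)/2.9584 = 28.2 days (vs. the pure-advection estimate x/v = 28.5 d).

28.2 days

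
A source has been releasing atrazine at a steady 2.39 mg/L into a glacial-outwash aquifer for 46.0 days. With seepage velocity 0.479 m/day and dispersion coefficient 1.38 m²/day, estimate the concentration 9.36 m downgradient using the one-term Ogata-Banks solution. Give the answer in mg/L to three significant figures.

For a continuous step input, C/C₀ ≈ ½·erfc((x−vt)/(2√(Dt))).
vt = 0.479 × 46.0 = 22.034 m and 2√(Dt) = 2√(1.38 × 46.0) = 15.93 m.
Argument (x−vt)/(2√(Dt)) = (9.36 − 22.034)/15.93 = -0.7956; ½·erfc(-0.7956) = 0.8697.
C = 2.39 × 0.8697 = 2.08 mg/L.

2.08 mg/L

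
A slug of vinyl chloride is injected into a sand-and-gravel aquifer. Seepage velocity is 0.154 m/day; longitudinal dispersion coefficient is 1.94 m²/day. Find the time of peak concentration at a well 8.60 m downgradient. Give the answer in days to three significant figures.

For the 1D instantaneous-source solution, setting ∂C/∂t = 0 at fixed x gives v²t² + 2Dt − x² = 0, so t = (√(D² + v²x²) − D)/v².
√(D² + v²x²) = √(1.94² + 0.154² × 8.60²) = 2.349; v² = 0.023716.
t = (2.349 − 1.94)/0.023716 = 17.2 days (vs. the pure-advection estimate x/v = 55.8 d).

17.2 days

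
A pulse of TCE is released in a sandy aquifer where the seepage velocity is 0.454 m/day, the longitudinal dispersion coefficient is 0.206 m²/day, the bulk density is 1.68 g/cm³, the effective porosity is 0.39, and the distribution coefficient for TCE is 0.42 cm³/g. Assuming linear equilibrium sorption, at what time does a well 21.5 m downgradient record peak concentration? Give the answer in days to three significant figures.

Retardation factor R = 1 + ρ_b·K_d/n = 1 + 1.68 × 0.42/0.39 = 2.809.
Sorption retards both mechanisms: v_R = v/R = 0.1616 m/day, D_R = D/R = 0.07334 m²/day.
Peak time from v_R²t² + 2D_R t − x² = 0: t = (√(D_R² + v_R²x²) − D_R)/v_R².
√(D_R² + v_R²x²) = √(0.07334² + 0.1616² × 21.5²) = 3.475; v_R² = 0.02611.
t = (3.475 − 0.07334)/0.02611 = 130 days.

130 days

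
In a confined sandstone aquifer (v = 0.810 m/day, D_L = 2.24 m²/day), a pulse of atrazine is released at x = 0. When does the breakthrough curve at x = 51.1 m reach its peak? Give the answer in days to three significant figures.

For the 1D instantaneous-source solution, setting ∂C/∂t = 0 at fixed x gives v²t² + 2Dt − x² = 0, so t = (√(D² + v²x²) − D)/v².
√(D² + v²x²) = √(2.24² + 0.810² × 51.1²) = 41.45; v² = 0.6561.
t = (41.45 − 2.24)/0.6561 = 59.8 days (vs. the pure-advection estimate x/v = 63.1 d).

59.8 days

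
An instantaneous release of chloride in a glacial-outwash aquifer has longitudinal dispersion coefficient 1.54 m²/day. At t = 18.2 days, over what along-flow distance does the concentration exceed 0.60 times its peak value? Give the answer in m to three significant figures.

The plume is Gaussian with σ = √(2Dt) = √(2 × 1.54 × 18.2) = 7.487 m.
C/C_peak = exp(−Δx²/(2σ²)) = 0.60 ⇒ Δx = σ·√(−2 ln 0.60) = 7.487 × 1.011 = 7.569 m.
Width = 2Δx = 15.1 m.

15.1 m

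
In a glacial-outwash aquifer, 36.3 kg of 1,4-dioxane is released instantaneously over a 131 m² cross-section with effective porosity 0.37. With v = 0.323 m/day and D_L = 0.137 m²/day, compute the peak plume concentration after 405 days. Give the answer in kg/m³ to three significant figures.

The peak of an instantaneous 1D plume sits at x = vt; there the Gaussian factor is 1 and C_max = M/(n_e·A·√(4πDt)), where n_e·A is the pore area the mass is dissolved in.
√(4πDt) = √(4π × 0.137 × 405) = 26.41 m, so C_max = 36.3/(0.37 × 131 × 26.41) = 0.0284 kg/m³.

0.0284 kg/m³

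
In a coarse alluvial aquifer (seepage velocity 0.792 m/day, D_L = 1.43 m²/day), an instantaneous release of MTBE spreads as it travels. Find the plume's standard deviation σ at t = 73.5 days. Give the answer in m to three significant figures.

14.5 m

Dispersive spreading gives a Gaussian with σ² = 2Dt; advection only shifts the center.
σ = √(2 × 1.43 × 73.5) = 14.5 m.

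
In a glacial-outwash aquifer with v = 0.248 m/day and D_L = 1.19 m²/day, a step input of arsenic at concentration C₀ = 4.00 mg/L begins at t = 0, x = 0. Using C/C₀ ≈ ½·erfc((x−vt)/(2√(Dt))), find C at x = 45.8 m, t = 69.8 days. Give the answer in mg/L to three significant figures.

For a continuous step input, C/C₀ ≈ ½·erfc((x−vt)/(2√(Dt))).
vt = 0.248 × 69.8 = 17.3104 m and 2√(Dt) = 2√(1.19 × 69.8) = 18.23 m.
Argument (x−vt)/(2√(Dt)) = (45.8 − 17.3104)/18.23 = 1.563; ½·erfc(1.563) = 0.01354.
C = 4.00 × 0.01354 = 0.0542 mg/L.

0.0542 mg/L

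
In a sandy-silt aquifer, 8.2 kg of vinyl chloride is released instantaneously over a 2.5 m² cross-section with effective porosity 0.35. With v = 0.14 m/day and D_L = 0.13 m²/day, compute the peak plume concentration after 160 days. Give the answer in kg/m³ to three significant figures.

0.580 kg/m³

The peak of an instantaneous 1D plume sits at x = vt; there the Gaussian factor is 1 and C_max = M/(n_e·A·√(4πDt)), where n_e·A is the pore area the mass is dissolved in.
√(4πDt) = √(4π × 0.13 × 160) = 16.17 m, so C_max = 8.2/(0.35 × 2.5 × 16.17) = 0.580 kg/m³.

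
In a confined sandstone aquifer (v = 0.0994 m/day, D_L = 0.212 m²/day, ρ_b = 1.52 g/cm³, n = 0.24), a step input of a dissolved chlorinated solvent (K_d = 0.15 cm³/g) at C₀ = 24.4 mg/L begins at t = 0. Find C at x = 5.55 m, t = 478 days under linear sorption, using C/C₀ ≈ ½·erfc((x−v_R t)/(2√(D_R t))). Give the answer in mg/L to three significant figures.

Retardation factor R = 1 + ρ_b·K_d/n = 1 + 1.52 × 0.15/0.24 = 1.950.
Sorption retards both mechanisms: v_R = v/R = 0.05097 m/day, D_R = D/R = 0.1087 m²/day.
v_R·t = 0.05097 × 478 = 24.36366 m; 2√(D_R t) = 14.42 m; argument = (5.55 − 24.36366)/14.42 = -1.305.
C = C₀ × ½·erfc(-1.305) = 24.4 × 0.9675 = 23.6 mg/L.

23.6 mg/L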